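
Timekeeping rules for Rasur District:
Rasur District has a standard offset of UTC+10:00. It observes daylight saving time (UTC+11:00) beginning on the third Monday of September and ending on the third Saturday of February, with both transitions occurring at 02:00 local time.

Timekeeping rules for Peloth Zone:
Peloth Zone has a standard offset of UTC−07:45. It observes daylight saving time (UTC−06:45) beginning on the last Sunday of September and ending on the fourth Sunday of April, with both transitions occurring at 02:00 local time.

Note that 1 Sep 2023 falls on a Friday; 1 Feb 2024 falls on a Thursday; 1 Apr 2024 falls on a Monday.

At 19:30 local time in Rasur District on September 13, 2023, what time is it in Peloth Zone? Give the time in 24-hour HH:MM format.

1 September 2023 is a Friday, so the first Monday is September 4 and the third is September 18.
1 February 2024 is a Thursday, so the first Saturday is February 3 and the third is February 17.
September 13, 2023 is outside the daylight-saving period (18 September 2023 – 17 February 2024), so Rasur District is on standard time, UTC+10:00.
19:30 Rasur District − 10h = 09:30 UTC.
1 September 2023 is a Friday, so Sundays fall on 3, 10, 17, 24; the last is September 24.
1 April 2024 is a Monday, so the first Sunday is April 7 and the fourth is April 28.
At the standard offset (UTC−07:45), 09:30 UTC − 7h45m = 01:45 Peloth Zone standard time.
Daylight saving runs 24 September 2023 – 28 April 2024; the standard-time date in Peloth Zone, September 13, 2023, is outside that window, so Peloth Zone is on standard time at UTC−07:45.
09:30 UTC − 7h45m = 01:45 Peloth Zone.

01:45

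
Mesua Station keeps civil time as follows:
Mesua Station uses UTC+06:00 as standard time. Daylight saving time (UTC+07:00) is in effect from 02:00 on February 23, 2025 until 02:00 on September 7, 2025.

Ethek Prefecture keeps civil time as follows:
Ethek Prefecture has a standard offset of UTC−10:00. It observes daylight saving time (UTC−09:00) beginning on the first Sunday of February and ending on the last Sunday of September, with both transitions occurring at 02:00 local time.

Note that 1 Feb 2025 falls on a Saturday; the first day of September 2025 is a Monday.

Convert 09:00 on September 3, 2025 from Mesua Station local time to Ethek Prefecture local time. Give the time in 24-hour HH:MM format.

September 3, 2025 lies within the daylight-saving period (23 February – 7 September), so Mesua Station is on daylight time, UTC+07:00.
09:00 Mesua Station − 7h = 02:00 UTC.
1 February 2025 is a Saturday, so the first Sunday is February 2.
1 September 2025 is a Monday, so Sundays fall on 7, 14, 21, 28; the last is September 28.
At the standard offset (UTC−10:00), 02:00 UTC − 10h = 16:00 Ethek Prefecture standard time (rolling into the previous day, 2 September 2025).
The standard-time date in Ethek Prefecture, September 2, 2025, lies within the daylight-saving period (2 February – 28 September), so Ethek Prefecture is on daylight time, UTC−09:00.
02:00 UTC − 9h = 17:00 Ethek Prefecture (rolling into the previous day, 2 September 2025).

17:00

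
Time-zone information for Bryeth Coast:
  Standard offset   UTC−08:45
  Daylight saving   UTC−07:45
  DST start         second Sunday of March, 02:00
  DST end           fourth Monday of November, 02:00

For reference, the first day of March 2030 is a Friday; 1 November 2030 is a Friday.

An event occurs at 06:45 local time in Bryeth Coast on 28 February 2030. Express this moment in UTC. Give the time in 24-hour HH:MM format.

15:30

1 March 2030 is a Friday, so the first Sunday is March 3 and the second is March 10.
1 November 2030 is a Friday, so the first Monday is November 4 and the fourth is November 25.
28 February 2030 is outside the daylight-saving period (10 March – 25 November), so Bryeth Coast is on standard time, UTC−08:45.
06:45 local + 8h45m = 15:30 UTC.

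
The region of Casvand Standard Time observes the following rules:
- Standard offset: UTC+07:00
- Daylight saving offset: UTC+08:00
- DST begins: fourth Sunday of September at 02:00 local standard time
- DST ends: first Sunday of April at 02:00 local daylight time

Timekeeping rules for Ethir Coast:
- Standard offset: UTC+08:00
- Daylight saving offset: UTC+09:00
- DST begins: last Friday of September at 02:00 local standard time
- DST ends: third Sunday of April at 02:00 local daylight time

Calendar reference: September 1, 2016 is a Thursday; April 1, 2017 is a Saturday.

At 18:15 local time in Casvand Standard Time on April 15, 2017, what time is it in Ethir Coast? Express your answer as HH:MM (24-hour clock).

20:15

1 September 2016 is a Thursday, so the first Sunday is September 4 and the fourth is September 25.
1 April 2017 is a Saturday, so the first Sunday is April 2.
April 15, 2017 is outside the daylight-saving period (25 September 2016 – 2 April 2017), so Casvand Standard Time is on standard time, UTC+07:00.
18:15 Casvand Standard Time − 7h = 11:15 UTC.
1 September 2016 is a Thursday, so Fridays fall on 2, 9, 16, 23, 30; the last is September 30.
1 April 2017 is a Saturday, so the first Sunday is April 2 and the third is April 16.
At the standard offset (UTC+08:00), 11:15 UTC + 8h = 19:15 Ethir Coast standard time.
Daylight saving runs 30 September 2016 – 16 April 2017; the standard-time date in Ethir Coast, April 15, 2017, is inside that window, so Ethir Coast is at UTC+09:00.
11:15 UTC + 9h = 20:15 Ethir Coast.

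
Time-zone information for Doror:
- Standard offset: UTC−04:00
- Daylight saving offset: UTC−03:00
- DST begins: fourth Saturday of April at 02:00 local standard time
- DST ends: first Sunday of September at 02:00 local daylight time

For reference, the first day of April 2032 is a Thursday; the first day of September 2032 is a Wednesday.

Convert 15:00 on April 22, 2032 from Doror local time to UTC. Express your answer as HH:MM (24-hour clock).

19:00

1 April 2032 is a Thursday, so the first Saturday is April 3 and the fourth is April 24.
1 September 2032 is a Wednesday, so the first Sunday is September 5.
Daylight saving runs 24 April – 5 September; April 22, 2032 is outside that window, so Doror is on standard time at UTC−04:00.
15:00 local + 4h = 19:00 UTC.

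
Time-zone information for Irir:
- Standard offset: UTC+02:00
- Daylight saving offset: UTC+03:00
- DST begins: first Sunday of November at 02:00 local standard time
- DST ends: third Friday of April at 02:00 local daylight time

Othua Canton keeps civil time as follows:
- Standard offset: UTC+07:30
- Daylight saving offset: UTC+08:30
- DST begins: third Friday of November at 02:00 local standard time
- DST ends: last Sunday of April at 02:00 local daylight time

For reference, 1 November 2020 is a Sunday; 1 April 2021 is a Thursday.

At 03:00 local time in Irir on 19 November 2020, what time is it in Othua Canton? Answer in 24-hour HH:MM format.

07:30

1 November 2020 is a Sunday, so the first Sunday is November 1.
1 April 2021 is a Thursday, so the first Friday is April 2 and the third is April 16.
Daylight saving runs 1 November 2020 – 16 April 2021; 19 November 2020 is inside that window, so Irir is at UTC+03:00.
03:00 Irir − 3h = 00:00 UTC.
1 November 2020 is a Sunday, so the first Friday is November 6 and the third is November 20.
1 April 2021 is a Thursday, so Sundays fall on 4, 11, 18, 25; the last is April 25.
At the standard offset (UTC+07:30), 00:00 UTC + 7h30m = 07:30 Othua Canton standard time.
The standard-time date in Othua Canton, 19 November 2020, is outside the daylight-saving period (20 November 2020 – 25 April 2021), so Othua Canton is on standard time, UTC+07:30.
00:00 UTC + 7h30m = 07:30 Othua Canton.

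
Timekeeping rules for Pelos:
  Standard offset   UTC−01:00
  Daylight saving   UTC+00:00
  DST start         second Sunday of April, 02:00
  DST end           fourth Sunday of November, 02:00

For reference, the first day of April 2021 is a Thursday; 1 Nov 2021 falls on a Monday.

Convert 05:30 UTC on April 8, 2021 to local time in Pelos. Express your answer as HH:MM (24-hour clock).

1 April 2021 is a Thursday, so the first Sunday is April 4 and the second is April 11.
1 November 2021 is a Monday, so the first Sunday is November 7 and the fourth is November 28.
At the standard offset (UTC−01:00), 05:30 UTC − 1h = 04:30 Pelos standard time.
Daylight saving runs 11 April – 28 November; the standard-time date in Pelos, April 8, 2021, is outside that window, so Pelos is on standard time at UTC−01:00.
05:30 UTC − 1h = 04:30 local.

04:30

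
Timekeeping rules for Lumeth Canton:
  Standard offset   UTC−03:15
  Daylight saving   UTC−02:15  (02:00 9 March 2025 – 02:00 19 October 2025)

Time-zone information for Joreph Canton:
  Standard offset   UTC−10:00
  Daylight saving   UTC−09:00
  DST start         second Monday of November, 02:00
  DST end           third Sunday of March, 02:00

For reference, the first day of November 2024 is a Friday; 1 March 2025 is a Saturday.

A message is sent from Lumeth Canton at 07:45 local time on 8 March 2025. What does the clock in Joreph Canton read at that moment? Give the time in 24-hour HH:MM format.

02:00

8 March 2025 is outside the daylight-saving period (9 March – 19 October), so Lumeth Canton is on standard time, UTC−03:15.
07:45 Lumeth Canton + 3h15m = 11:00 UTC.
1 November 2024 is a Friday, so the first Monday is November 4 and the second is November 11.
1 March 2025 is a Saturday, so the first Sunday is March 2 and the third is March 16.
At the standard offset (UTC−10:00), 11:00 UTC − 10h = 01:00 Joreph Canton standard time.
Daylight saving runs 11 November 2024 – 16 March 2025; the standard-time date in Joreph Canton, 8 March 2025, is inside that window, so Joreph Canton is at UTC−09:00.
11:00 UTC − 9h = 02:00 Joreph Canton.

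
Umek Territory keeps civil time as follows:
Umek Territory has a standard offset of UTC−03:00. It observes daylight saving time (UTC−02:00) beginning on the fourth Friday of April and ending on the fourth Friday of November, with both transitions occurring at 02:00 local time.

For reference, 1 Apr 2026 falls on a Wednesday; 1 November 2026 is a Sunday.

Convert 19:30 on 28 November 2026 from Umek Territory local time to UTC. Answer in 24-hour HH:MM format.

22:30

1 April 2026 is a Wednesday, so the first Friday is April 3 and the fourth is April 24.
1 November 2026 is a Sunday, so the first Friday is November 6 and the fourth is November 27.
28 November 2026 is outside the daylight-saving period (24 April – 27 November), so Umek Territory is on standard time, UTC−03:00.
19:30 local + 3h = 22:30 UTC.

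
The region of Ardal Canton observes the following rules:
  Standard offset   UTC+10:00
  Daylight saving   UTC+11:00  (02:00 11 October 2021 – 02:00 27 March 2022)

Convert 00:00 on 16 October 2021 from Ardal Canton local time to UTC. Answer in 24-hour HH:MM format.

13:00

Daylight saving runs 11 October 2021 – 27 March 2022; 16 October 2021 is inside that window, so Ardal Canton is at UTC+11:00.
00:00 local − 11h = 13:00 UTC (rolling into the previous day, 15 October 2021).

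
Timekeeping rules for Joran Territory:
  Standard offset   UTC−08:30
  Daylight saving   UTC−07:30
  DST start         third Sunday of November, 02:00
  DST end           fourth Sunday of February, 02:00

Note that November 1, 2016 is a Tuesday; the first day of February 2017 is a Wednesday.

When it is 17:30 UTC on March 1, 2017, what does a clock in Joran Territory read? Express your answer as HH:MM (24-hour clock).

09:00

1 November 2016 is a Tuesday, so the first Sunday is November 6 and the third is November 20.
1 February 2017 is a Wednesday, so the first Sunday is February 5 and the fourth is February 26.
At the standard offset (UTC−08:30), 17:30 UTC − 8h30m = 09:00 Joran Territory standard time.
Daylight saving runs 20 November 2016 – 26 February 2017; the standard-time date in Joran Territory, March 1, 2017, is outside that window, so Joran Territory is on standard time at UTC−08:30.
17:30 UTC − 8h30m = 09:00 local.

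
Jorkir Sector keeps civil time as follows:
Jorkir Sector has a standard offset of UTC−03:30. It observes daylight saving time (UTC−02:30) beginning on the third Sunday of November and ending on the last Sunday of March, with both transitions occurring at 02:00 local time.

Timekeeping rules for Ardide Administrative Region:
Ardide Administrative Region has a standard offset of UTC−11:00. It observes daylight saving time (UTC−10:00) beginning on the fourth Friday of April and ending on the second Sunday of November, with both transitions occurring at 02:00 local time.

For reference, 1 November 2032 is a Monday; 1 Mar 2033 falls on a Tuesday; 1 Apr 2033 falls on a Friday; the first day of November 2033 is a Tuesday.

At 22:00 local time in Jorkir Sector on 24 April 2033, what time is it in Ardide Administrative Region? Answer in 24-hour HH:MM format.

15:30

1 November 2032 is a Monday, so the first Sunday is November 7 and the third is November 21.
1 March 2033 is a Tuesday, so Sundays fall on 6, 13, 20, 27; the last is March 27.
Daylight saving runs 21 November 2032 – 27 March 2033; 24 April 2033 is outside that window, so Jorkir Sector is on standard time at UTC−03:30.
22:00 Jorkir Sector + 3h30m = 01:30 UTC (rolling into the next day, 25 April 2033).
1 April 2033 is a Friday, so the first Friday is April 1 and the fourth is April 22.
1 November 2033 is a Tuesday, so the first Sunday is November 6 and the second is November 13.
At the standard offset (UTC−11:00), 01:30 UTC − 11h = 14:30 Ardide Administrative Region standard time (rolling into the previous day, 24 April 2033).
The standard-time date in Ardide Administrative Region, 24 April 2033, falls between 22 April and 13 November, so daylight saving is in effect and Ardide Administrative Region is at UTC−10:00.
01:30 UTC − 10h = 15:30 Ardide Administrative Region (rolling into the previous day, 24 April 2033).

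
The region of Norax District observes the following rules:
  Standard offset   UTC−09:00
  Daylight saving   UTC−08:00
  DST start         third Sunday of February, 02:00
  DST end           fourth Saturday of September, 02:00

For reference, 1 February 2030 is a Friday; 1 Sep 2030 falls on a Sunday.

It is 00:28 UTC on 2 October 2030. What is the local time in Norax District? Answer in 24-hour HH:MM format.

15:28

1 February 2030 is a Friday, so the first Sunday is February 3 and the third is February 17.
1 September 2030 is a Sunday, so the first Saturday is September 7 and the fourth is September 28.
At the standard offset (UTC−09:00), 00:28 UTC − 9h = 15:28 Norax District standard time (rolling into the previous day, 1 October 2030).
The standard-time date in Norax District, 1 October 2030, is outside the daylight-saving period (17 February – 28 September), so Norax District is on standard time, UTC−09:00.
00:28 UTC − 9h = 15:28 local (rolling into the previous day, 1 October 2030).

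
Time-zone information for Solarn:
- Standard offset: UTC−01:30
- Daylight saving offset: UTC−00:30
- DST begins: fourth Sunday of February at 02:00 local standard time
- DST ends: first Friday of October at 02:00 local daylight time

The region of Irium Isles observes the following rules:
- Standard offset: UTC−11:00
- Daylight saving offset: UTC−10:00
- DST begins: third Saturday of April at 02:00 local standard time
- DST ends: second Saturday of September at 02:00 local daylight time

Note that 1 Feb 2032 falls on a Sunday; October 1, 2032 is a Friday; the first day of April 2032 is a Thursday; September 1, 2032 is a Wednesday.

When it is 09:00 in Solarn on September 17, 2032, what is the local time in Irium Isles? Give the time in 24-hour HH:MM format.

1 February 2032 is a Sunday, so the first Sunday is February 1 and the fourth is February 22.
1 October 2032 is a Friday, so the first Friday is October 1.
September 17, 2032 falls between 22 February and 1 October, so daylight saving is in effect and Solarn is at UTC−00:30.
09:00 Solarn + 0h30m = 09:30 UTC.
1 April 2032 is a Thursday, so the first Saturday is April 3 and the third is April 17.
1 September 2032 is a Wednesday, so the first Saturday is September 4 and the second is September 11.
At the standard offset (UTC−11:00), 09:30 UTC − 11h = 22:30 Irium Isles standard time (rolling into the previous day, 16 September 2032).
The standard-time date in Irium Isles, September 16, 2032, does not fall between 17 April and 11 September, so daylight saving is not in effect and Irium Isles is at UTC−11:00.
09:30 UTC − 11h = 22:30 Irium Isles (rolling into the previous day, 16 September 2032).

22:30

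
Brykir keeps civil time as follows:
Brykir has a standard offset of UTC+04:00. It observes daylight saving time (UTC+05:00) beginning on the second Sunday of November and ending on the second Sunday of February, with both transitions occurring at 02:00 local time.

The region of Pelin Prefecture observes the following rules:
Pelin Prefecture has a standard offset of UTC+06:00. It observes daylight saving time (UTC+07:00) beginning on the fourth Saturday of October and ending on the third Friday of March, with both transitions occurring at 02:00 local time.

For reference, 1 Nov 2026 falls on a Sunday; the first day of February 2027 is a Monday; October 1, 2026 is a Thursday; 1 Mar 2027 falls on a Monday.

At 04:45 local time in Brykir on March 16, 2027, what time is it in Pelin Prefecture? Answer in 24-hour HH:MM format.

07:45

1 November 2026 is a Sunday, so the first Sunday is November 1 and the second is November 8.
1 February 2027 is a Monday, so the first Sunday is February 7 and the second is February 14.
Daylight saving runs 8 November 2026 – 14 February 2027; March 16, 2027 is outside that window, so Brykir is on standard time at UTC+04:00.
04:45 Brykir − 4h = 00:45 UTC.
1 October 2026 is a Thursday, so the first Saturday is October 3 and the fourth is October 24.
1 March 2027 is a Monday, so the first Friday is March 5 and the third is March 19.
At the standard offset (UTC+06:00), 00:45 UTC + 6h = 06:45 Pelin Prefecture standard time.
Daylight saving runs 24 October 2026 – 19 March 2027; the standard-time date in Pelin Prefecture, March 16, 2027, is inside that window, so Pelin Prefecture is at UTC+07:00.
00:45 UTC + 7h = 07:45 Pelin Prefecture.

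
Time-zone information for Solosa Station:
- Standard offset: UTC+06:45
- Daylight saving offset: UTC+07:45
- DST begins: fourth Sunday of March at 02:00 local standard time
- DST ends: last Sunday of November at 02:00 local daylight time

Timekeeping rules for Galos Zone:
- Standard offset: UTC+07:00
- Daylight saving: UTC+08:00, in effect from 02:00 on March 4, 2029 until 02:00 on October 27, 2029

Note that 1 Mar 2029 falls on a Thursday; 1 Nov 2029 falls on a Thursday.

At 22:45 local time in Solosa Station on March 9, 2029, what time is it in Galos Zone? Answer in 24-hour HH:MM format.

1 March 2029 is a Thursday, so the first Sunday is March 4 and the fourth is March 25.
1 November 2029 is a Thursday, so Sundays fall on 4, 11, 18, 25; the last is November 25.
March 9, 2029 does not fall between 25 March and 25 November, so daylight saving is not in effect and Solosa Station is at UTC+06:45.
22:45 Solosa Station − 6h45m = 16:00 UTC.
At the standard offset (UTC+07:00), 16:00 UTC + 7h = 23:00 Galos Zone standard time.
The standard-time date in Galos Zone, March 9, 2029, lies within the daylight-saving period (4 March – 27 October), so Galos Zone is on daylight time, UTC+08:00.
16:00 UTC + 8h = 00:00 Galos Zone (rolling into the next day, 10 March 2029).

00:00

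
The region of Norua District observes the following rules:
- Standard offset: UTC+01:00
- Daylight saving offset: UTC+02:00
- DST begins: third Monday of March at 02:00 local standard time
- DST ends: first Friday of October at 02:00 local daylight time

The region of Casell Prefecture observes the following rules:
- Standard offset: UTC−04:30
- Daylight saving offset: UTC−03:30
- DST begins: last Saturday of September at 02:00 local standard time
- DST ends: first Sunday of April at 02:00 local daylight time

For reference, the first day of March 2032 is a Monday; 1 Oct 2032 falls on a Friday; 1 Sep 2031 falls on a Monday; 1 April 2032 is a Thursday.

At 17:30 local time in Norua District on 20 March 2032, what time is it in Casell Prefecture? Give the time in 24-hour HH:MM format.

1 March 2032 is a Monday, so the first Monday is March 1 and the third is March 15.
1 October 2032 is a Friday, so the first Friday is October 1.
20 March 2032 lies within the daylight-saving period (15 March – 1 October), so Norua District is on daylight time, UTC+02:00.
17:30 Norua District − 2h = 15:30 UTC.
1 September 2031 is a Monday, so Saturdays fall on 6, 13, 20, 27; the last is September 27.
1 April 2032 is a Thursday, so the first Sunday is April 4.
At the standard offset (UTC−04:30), 15:30 UTC − 4h30m = 11:00 Casell Prefecture standard time.
The standard-time date in Casell Prefecture, 20 March 2032, lies within the daylight-saving period (27 September 2031 – 4 April 2032), so Casell Prefecture is on daylight time, UTC−03:30.
15:30 UTC − 3h30m = 12:00 Casell Prefecture.

12:00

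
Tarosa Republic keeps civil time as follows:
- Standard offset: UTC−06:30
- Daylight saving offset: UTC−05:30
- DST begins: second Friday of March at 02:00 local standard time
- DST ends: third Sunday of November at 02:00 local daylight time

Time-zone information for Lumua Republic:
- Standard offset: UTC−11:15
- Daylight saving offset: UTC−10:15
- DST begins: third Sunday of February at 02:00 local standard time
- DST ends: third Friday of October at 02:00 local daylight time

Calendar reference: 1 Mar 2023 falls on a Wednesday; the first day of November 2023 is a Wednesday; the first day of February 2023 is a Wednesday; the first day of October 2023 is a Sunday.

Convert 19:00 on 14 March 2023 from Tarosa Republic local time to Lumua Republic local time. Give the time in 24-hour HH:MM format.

14:15

1 March 2023 is a Wednesday, so the first Friday is March 3 and the second is March 10.
1 November 2023 is a Wednesday, so the first Sunday is November 5 and the third is November 19.
14 March 2023 lies within the daylight-saving period (10 March – 19 November), so Tarosa Republic is on daylight time, UTC−05:30.
19:00 Tarosa Republic + 5h30m = 00:30 UTC (rolling into the next day, 15 March 2023).
1 February 2023 is a Wednesday, so the first Sunday is February 5 and the third is February 19.
1 October 2023 is a Sunday, so the first Friday is October 6 and the third is October 20.
At the standard offset (UTC−11:15), 00:30 UTC − 11h15m = 13:15 Lumua Republic standard time (rolling into the previous day, 14 March 2023).
The standard-time date in Lumua Republic, 14 March 2023, falls between 19 February and 20 October, so daylight saving is in effect and Lumua Republic is at UTC−10:15.
00:30 UTC − 10h15m = 14:15 Lumua Republic (rolling into the previous day, 14 March 2023).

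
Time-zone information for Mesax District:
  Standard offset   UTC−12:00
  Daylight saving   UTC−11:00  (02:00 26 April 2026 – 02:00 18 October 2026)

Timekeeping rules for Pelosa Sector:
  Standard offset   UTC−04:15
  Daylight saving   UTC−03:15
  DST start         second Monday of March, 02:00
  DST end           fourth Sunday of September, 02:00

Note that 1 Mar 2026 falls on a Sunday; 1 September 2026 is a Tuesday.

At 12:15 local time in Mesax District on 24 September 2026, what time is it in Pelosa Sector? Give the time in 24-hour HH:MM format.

24 September 2026 lies within the daylight-saving period (26 April – 18 October), so Mesax District is on daylight time, UTC−11:00.
12:15 Mesax District + 11h = 23:15 UTC.
1 March 2026 is a Sunday, so the first Monday is March 2 and the second is March 9.
1 September 2026 is a Tuesday, so the first Sunday is September 6 and the fourth is September 27.
At the standard offset (UTC−04:15), 23:15 UTC − 4h15m = 19:00 Pelosa Sector standard time.
The standard-time date in Pelosa Sector, 24 September 2026, falls between 9 March and 27 September, so daylight saving is in effect and Pelosa Sector is at UTC−03:15.
23:15 UTC − 3h15m = 20:00 Pelosa Sector.

20:00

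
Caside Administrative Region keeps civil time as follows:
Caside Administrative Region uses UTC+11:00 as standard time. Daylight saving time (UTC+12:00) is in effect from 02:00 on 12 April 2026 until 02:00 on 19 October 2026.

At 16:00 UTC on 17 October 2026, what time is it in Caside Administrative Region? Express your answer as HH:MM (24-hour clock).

04:00

At the standard offset (UTC+11:00), 16:00 UTC + 11h = 03:00 Caside Administrative Region standard time (rolling into the next day, 18 October 2026).
Daylight saving runs 12 April – 19 October; the standard-time date in Caside Administrative Region, 18 October 2026, is inside that window, so Caside Administrative Region is at UTC+12:00.
16:00 UTC + 12h = 04:00 local (rolling into the next day, 18 October 2026).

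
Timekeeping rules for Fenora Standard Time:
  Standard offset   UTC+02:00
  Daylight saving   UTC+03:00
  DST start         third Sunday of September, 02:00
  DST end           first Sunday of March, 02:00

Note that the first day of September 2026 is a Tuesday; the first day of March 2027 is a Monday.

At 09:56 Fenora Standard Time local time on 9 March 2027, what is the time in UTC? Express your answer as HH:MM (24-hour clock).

1 September 2026 is a Tuesday, so the first Sunday is September 6 and the third is September 20.
1 March 2027 is a Monday, so the first Sunday is March 7.
9 March 2027 does not fall between 20 September 2026 and 7 March 2027, so daylight saving is not in effect and Fenora Standard Time is at UTC+02:00.
09:56 local − 2h = 07:56 UTC.

07:56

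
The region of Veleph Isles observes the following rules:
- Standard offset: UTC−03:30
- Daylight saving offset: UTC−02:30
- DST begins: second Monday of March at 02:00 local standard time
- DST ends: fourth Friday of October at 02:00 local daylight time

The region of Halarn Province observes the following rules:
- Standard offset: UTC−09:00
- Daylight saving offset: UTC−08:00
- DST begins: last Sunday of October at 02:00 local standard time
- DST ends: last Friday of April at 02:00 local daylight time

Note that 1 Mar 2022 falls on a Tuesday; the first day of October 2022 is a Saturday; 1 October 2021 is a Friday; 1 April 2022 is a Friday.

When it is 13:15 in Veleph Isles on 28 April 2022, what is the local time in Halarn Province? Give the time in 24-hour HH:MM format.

1 March 2022 is a Tuesday, so the first Monday is March 7 and the second is March 14.
1 October 2022 is a Saturday, so the first Friday is October 7 and the fourth is October 28.
28 April 2022 lies within the daylight-saving period (14 March – 28 October), so Veleph Isles is on daylight time, UTC−02:30.
13:15 Veleph Isles + 2h30m = 15:45 UTC.
1 October 2021 is a Friday, so Sundays fall on 3, 10, 17, 24, 31; the last is October 31.
1 April 2022 is a Friday, so Fridays fall on 1, 8, 15, 22, 29; the last is April 29.
At the standard offset (UTC−09:00), 15:45 UTC − 9h = 06:45 Halarn Province standard time.
The standard-time date in Halarn Province, 28 April 2022, falls between 31 October 2021 and 29 April 2022, so daylight saving is in effect and Halarn Province is at UTC−08:00.
15:45 UTC − 8h = 07:45 Halarn Province.

07:45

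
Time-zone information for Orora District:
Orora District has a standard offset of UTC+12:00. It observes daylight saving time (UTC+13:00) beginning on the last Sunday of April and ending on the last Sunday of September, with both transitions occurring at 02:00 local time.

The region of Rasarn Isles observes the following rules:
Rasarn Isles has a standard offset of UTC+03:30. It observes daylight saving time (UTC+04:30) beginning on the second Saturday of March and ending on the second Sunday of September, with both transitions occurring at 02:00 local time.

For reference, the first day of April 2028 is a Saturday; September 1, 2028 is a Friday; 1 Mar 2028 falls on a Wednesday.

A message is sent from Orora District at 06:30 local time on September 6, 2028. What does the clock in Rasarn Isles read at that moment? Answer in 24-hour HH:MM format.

22:00

1 April 2028 is a Saturday, so Sundays fall on 2, 9, 16, 23, 30; the last is April 30.
1 September 2028 is a Friday, so Sundays fall on 3, 10, 17, 24; the last is September 24.
Daylight saving runs 30 April – 24 September; September 6, 2028 is inside that window, so Orora District is at UTC+13:00.
06:30 Orora District − 13h = 17:30 UTC (rolling into the previous day, 5 September 2028).
1 March 2028 is a Wednesday, so the first Saturday is March 4 and the second is March 11.
1 September 2028 is a Friday, so the first Sunday is September 3 and the second is September 10.
At the standard offset (UTC+03:30), 17:30 UTC + 3h30m = 21:00 Rasarn Isles standard time.
The standard-time date in Rasarn Isles, September 5, 2028, falls between 11 March and 10 September, so daylight saving is in effect and Rasarn Isles is at UTC+04:30.
17:30 UTC + 4h30m = 22:00 Rasarn Isles.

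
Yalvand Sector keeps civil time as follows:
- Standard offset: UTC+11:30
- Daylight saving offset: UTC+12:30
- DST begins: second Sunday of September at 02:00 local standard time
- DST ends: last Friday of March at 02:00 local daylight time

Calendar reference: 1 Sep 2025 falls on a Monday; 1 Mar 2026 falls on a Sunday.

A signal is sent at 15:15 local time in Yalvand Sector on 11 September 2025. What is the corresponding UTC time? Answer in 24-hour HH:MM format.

1 September 2025 is a Monday, so the first Sunday is September 7 and the second is September 14.
1 March 2026 is a Sunday, so Fridays fall on 6, 13, 20, 27; the last is March 27.
Daylight saving runs 14 September 2025 – 27 March 2026; 11 September 2025 is outside that window, so Yalvand Sector is on standard time at UTC+11:30.
15:15 local − 11h30m = 03:45 UTC.

03:45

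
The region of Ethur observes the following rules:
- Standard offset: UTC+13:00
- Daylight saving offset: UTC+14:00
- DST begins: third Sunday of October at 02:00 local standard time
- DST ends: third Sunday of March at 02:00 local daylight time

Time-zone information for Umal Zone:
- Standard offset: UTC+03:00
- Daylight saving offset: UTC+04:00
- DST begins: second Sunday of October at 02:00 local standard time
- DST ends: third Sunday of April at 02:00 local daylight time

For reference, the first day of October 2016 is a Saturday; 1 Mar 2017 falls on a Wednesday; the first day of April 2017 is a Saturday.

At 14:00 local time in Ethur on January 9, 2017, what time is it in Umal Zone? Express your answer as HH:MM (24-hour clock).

1 October 2016 is a Saturday, so the first Sunday is October 2 and the third is October 16.
1 March 2017 is a Wednesday, so the first Sunday is March 5 and the third is March 19.
January 9, 2017 lies within the daylight-saving period (16 October 2016 – 19 March 2017), so Ethur is on daylight time, UTC+14:00.
14:00 Ethur − 14h = 00:00 UTC.
1 October 2016 is a Saturday, so the first Sunday is October 2 and the second is October 9.
1 April 2017 is a Saturday, so the first Sunday is April 2 and the third is April 16.
At the standard offset (UTC+03:00), 00:00 UTC + 3h = 03:00 Umal Zone standard time.
Daylight saving runs 9 October 2016 – 16 April 2017; the standard-time date in Umal Zone, January 9, 2017, is inside that window, so Umal Zone is at UTC+04:00.
00:00 UTC + 4h = 04:00 Umal Zone.

04:00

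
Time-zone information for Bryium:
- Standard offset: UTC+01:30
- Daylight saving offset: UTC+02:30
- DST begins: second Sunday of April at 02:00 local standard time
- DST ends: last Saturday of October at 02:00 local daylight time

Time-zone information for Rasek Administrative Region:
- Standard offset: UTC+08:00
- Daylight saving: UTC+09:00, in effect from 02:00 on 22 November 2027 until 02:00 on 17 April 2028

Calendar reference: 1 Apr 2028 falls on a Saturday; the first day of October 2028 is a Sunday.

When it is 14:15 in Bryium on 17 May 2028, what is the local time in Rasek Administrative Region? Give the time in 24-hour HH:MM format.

19:45

1 April 2028 is a Saturday, so the first Sunday is April 2 and the second is April 9.
1 October 2028 is a Sunday, so Saturdays fall on 7, 14, 21, 28; the last is October 28.
17 May 2028 lies within the daylight-saving period (9 April – 28 October), so Bryium is on daylight time, UTC+02:30.
14:15 Bryium − 2h30m = 11:45 UTC.
At the standard offset (UTC+08:00), 11:45 UTC + 8h = 19:45 Rasek Administrative Region standard time.
The standard-time date in Rasek Administrative Region, 17 May 2028, does not fall between 22 November 2027 and 17 April 2028, so daylight saving is not in effect and Rasek Administrative Region is at UTC+08:00.
11:45 UTC + 8h = 19:45 Rasek Administrative Region.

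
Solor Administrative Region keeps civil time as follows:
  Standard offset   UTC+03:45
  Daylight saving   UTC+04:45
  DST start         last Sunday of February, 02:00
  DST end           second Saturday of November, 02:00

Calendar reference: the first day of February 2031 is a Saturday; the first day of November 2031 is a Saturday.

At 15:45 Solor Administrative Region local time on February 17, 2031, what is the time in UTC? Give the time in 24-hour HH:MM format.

1 February 2031 is a Saturday, so Sundays fall on 2, 9, 16, 23; the last is February 23.
1 November 2031 is a Saturday, so the first Saturday is November 1 and the second is November 8.
February 17, 2031 is outside the daylight-saving period (23 February – 8 November), so Solor Administrative Region is on standard time, UTC+03:45.
15:45 local − 3h45m = 12:00 UTC.

12:00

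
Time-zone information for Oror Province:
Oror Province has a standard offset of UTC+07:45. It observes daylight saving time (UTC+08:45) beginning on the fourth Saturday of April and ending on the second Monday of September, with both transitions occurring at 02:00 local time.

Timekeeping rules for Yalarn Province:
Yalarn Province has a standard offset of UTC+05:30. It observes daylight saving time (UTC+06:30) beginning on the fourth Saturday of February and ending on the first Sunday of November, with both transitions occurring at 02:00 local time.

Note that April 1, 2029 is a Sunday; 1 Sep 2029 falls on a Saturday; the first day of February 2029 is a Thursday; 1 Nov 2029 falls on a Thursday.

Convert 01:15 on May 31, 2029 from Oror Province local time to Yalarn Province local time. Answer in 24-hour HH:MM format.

23:00

1 April 2029 is a Sunday, so the first Saturday is April 7 and the fourth is April 28.
1 September 2029 is a Saturday, so the first Monday is September 3 and the second is September 10.
May 31, 2029 falls between 28 April and 10 September, so daylight saving is in effect and Oror Province is at UTC+08:45.
01:15 Oror Province − 8h45m = 16:30 UTC (rolling into the previous day, 30 May 2029).
1 February 2029 is a Thursday, so the first Saturday is February 3 and the fourth is February 24.
1 November 2029 is a Thursday, so the first Sunday is November 4.
At the standard offset (UTC+05:30), 16:30 UTC + 5h30m = 22:00 Yalarn Province standard time.
The standard-time date in Yalarn Province, May 30, 2029, lies within the daylight-saving period (24 February – 4 November), so Yalarn Province is on daylight time, UTC+06:30.
16:30 UTC + 6h30m = 23:00 Yalarn Province.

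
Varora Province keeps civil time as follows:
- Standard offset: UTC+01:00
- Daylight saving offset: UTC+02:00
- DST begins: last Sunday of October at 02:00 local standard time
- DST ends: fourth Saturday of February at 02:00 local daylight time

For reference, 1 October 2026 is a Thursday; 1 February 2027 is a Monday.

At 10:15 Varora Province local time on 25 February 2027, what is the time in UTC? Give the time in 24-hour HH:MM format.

1 October 2026 is a Thursday, so Sundays fall on 4, 11, 18, 25; the last is October 25.
1 February 2027 is a Monday, so the first Saturday is February 6 and the fourth is February 27.
25 February 2027 falls between 25 October 2026 and 27 February 2027, so daylight saving is in effect and Varora Province is at UTC+02:00.
10:15 local − 2h = 08:15 UTC.

08:15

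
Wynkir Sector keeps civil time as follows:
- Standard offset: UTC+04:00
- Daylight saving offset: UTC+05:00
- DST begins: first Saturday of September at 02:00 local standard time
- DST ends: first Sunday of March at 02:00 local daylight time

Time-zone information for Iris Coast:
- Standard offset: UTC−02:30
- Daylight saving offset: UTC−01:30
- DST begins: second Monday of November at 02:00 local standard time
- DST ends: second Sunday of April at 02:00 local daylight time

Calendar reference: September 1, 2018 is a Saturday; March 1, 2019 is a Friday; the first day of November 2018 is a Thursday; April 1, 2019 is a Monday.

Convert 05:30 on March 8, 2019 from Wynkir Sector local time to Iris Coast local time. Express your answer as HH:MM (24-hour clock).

00:00

1 September 2018 is a Saturday, so the first Saturday is September 1.
1 March 2019 is a Friday, so the first Sunday is March 3.
March 8, 2019 does not fall between 1 September 2018 and 3 March 2019, so daylight saving is not in effect and Wynkir Sector is at UTC+04:00.
05:30 Wynkir Sector − 4h = 01:30 UTC.
1 November 2018 is a Thursday, so the first Monday is November 5 and the second is November 12.
1 April 2019 is a Monday, so the first Sunday is April 7 and the second is April 14.
At the standard offset (UTC−02:30), 01:30 UTC − 2h30m = 23:00 Iris Coast standard time (rolling into the previous day, 7 March 2019).
The standard-time date in Iris Coast, March 7, 2019, falls between 12 November 2018 and 14 April 2019, so daylight saving is in effect and Iris Coast is at UTC−01:30.
01:30 UTC − 1h30m = 00:00 Iris Coast.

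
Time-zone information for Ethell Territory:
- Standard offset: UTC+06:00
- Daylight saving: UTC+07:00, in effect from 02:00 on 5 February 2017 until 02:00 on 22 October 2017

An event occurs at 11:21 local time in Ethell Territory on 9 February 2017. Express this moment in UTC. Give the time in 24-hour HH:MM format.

Daylight saving runs 5 February – 22 October; 9 February 2017 is inside that window, so Ethell Territory is at UTC+07:00.
11:21 local − 7h = 04:21 UTC.

04:21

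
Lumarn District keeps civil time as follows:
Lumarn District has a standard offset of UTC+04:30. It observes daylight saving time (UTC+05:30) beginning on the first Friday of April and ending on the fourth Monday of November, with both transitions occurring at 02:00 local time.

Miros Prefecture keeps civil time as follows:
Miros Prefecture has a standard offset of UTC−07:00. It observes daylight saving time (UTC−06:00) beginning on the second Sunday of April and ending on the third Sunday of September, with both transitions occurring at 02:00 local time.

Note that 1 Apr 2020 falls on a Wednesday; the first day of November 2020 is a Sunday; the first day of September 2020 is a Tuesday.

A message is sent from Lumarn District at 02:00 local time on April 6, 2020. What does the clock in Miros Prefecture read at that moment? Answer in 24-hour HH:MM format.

1 April 2020 is a Wednesday, so the first Friday is April 3.
1 November 2020 is a Sunday, so the first Monday is November 2 and the fourth is November 23.
April 6, 2020 falls between 3 April and 23 November, so daylight saving is in effect and Lumarn District is at UTC+05:30.
02:00 Lumarn District − 5h30m = 20:30 UTC (rolling into the previous day, 5 April 2020).
1 April 2020 is a Wednesday, so the first Sunday is April 5 and the second is April 12.
1 September 2020 is a Tuesday, so the first Sunday is September 6 and the third is September 20.
At the standard offset (UTC−07:00), 20:30 UTC − 7h = 13:30 Miros Prefecture standard time.
Daylight saving runs 12 April – 20 September; the standard-time date in Miros Prefecture, April 5, 2020, is outside that window, so Miros Prefecture is on standard time at UTC−07:00.
20:30 UTC − 7h = 13:30 Miros Prefecture.

13:30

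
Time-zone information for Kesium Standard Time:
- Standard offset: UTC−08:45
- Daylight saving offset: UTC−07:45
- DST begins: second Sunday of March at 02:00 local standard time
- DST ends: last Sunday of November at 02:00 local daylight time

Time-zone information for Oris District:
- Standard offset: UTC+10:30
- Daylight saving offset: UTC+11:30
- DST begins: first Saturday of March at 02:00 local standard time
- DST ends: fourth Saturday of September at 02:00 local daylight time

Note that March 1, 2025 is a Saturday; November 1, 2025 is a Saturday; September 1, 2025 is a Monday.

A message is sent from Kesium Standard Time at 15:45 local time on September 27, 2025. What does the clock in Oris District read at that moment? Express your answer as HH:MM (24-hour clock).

10:00

1 March 2025 is a Saturday, so the first Sunday is March 2 and the second is March 9.
1 November 2025 is a Saturday, so Sundays fall on 2, 9, 16, 23, 30; the last is November 30.
September 27, 2025 falls between 9 March and 30 November, so daylight saving is in effect and Kesium Standard Time is at UTC−07:45.
15:45 Kesium Standard Time + 7h45m = 23:30 UTC.
1 March 2025 is a Saturday, so the first Saturday is March 1.
1 September 2025 is a Monday, so the first Saturday is September 6 and the fourth is September 27.
At the standard offset (UTC+10:30), 23:30 UTC + 10h30m = 10:00 Oris District standard time (rolling into the next day, 28 September 2025).
Daylight saving runs 1 March – 27 September; the standard-time date in Oris District, September 28, 2025, is outside that window, so Oris District is on standard time at UTC+10:30.
23:30 UTC + 10h30m = 10:00 Oris District (rolling into the next day, 28 September 2025).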